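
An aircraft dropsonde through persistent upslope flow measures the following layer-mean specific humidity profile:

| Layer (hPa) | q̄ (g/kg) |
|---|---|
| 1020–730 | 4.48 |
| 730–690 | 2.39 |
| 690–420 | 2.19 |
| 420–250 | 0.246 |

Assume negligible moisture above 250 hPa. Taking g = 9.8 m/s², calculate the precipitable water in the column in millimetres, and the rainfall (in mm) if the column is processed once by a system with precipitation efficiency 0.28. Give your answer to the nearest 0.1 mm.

Precipitable water is the column-integrated vapour mass per unit area: PW = (1/g) Σ q̄ Δp, with q in kg/kg and Δp in Pa (1 kg/m² of water = 1 mm).
Layer 1020–730 hPa: Δp = 290 hPa = 29000 Pa, q̄ = 0.00448 kg/kg → 0.00448 × 29000 / 9.8 = 13.26 mm
Layer 730–690 hPa: Δp = 40 hPa = 4000 Pa, q̄ = 0.00239 kg/kg → 0.00239 × 4000 / 9.8 = 0.98 mm
Layer 690–420 hPa: Δp = 270 hPa = 27000 Pa, q̄ = 0.00219 kg/kg → 0.00219 × 27000 / 9.8 = 6.03 mm
Layer 420–250 hPa: Δp = 170 hPa = 17000 Pa, q̄ = 0.000246 kg/kg → 0.000246 × 17000 / 9.8 = 0.43 mm
PW = 13.26 + 0.98 + 6.03 + 0.43 = 20.70 ≈ 20.7 mm.
Rainfall = ε × PW = 0.28 × 20.7 = 5.8 mm.

PW ≈ 20.7 mm; rainfall ≈ 5.8 mm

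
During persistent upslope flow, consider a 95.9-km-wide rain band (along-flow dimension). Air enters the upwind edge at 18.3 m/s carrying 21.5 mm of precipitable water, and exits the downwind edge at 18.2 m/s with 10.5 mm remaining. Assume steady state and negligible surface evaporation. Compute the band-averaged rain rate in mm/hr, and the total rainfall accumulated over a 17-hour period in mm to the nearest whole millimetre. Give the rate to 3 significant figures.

Column moisture flux per unit crosswind length is F = V × PW.
Inflow: F_in = 18.3 × 21.5 = 393.45 mm·m/s
Outflow: F_out = 18.2 × 10.5 = 191.1 mm·m/s
Steady-state rate R = (F_in − F_out)/L = (393.45 − 191.1) / 95900 m = 2.110e-03 mm/s.
R = 2.110e-03 × 3600 = 7.60 mm/hr.
Over 17 h: total = 7.60 × 17 = 129.2 ≈ 129 mm.

R ≈ 7.60 mm/hr; total ≈ 129 mm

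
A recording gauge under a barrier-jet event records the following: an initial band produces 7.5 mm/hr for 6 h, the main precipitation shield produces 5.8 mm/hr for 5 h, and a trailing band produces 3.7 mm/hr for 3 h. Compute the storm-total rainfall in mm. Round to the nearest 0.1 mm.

total ≈ 85.1 mm

Total = Σ Rᵢ Δtᵢ = 7.5 × 6 + 5.8 × 5 + 3.7 × 3
      = 45 + 29 + 11.1 = 85.1 mm.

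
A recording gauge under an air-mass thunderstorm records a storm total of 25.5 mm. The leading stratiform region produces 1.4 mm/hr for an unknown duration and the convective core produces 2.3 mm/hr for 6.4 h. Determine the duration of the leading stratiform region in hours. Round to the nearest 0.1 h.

duration ≈ 7.7 h

Known phases: 2.3 × 6.4 = 14.72 mm.
Remaining depth = 25.5 − 14.72 = 10.78 mm.
Duration = 10.78 / 1.4 = 7.7 h.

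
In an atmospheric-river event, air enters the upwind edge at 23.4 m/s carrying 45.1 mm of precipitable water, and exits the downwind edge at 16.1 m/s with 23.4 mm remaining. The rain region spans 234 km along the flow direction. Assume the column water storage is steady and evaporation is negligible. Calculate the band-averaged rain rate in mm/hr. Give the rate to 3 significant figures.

R ≈ 10.4 mm/hr

Column moisture flux per unit crosswind length is F = V × PW.
Inflow: F_in = 23.4 × 45.1 = 1055.34 mm·m/s
Outflow: F_out = 16.1 × 23.4 = 376.74 mm·m/s
Steady-state rate R = (F_in − F_out)/L = (1055.34 − 376.74) / 234000 m = 2.900e-03 mm/s.
R = 2.900e-03 × 3600 = 10.4 mm/hr.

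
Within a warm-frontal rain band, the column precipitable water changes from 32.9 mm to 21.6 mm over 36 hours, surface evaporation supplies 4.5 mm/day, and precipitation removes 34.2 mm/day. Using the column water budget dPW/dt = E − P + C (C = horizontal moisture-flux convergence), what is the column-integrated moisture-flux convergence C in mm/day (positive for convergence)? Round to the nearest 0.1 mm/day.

dPW/dt = (21.6 − 32.9) mm / (36/24 day) = -7.533 mm/day.
C = dPW/dt − E + P = (-7.533) − 4.5 + 34.2 = 22.2 mm/day.

C ≈ 22.2 mm/day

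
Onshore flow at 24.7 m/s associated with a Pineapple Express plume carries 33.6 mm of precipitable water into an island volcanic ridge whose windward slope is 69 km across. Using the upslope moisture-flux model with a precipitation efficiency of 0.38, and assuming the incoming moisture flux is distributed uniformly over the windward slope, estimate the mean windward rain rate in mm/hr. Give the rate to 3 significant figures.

Incoming column moisture flux per unit ridge length: F = V × PW = 24.7 × 33.6 = 829.92 mm·m/s.
Spread over the 69 km slope with efficiency ε = 0.38: R = ε·F/W = 0.38 × 829.92 / 69000 m = 4.571e-03 mm/s.
R = 4.571e-03 × 3600 = 16.5 mm/hr.

R ≈ 16.5 mm/hr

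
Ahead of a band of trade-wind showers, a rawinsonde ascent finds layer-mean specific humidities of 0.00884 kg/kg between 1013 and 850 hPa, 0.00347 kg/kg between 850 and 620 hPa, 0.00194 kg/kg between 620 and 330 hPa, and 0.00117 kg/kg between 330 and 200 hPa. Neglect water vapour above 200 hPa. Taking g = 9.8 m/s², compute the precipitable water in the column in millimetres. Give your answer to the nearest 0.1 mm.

PW ≈ 30.1 mm

Precipitable water is the column-integrated vapour mass per unit area: PW = (1/g) Σ q̄ Δp, with q in kg/kg and Δp in Pa (1 kg/m² of water = 1 mm).
Layer 1013–850 hPa: Δp = 163 hPa = 16300 Pa, q̄ = 0.00884 kg/kg → 0.00884 × 16300 / 9.8 = 14.70 mm
Layer 850–620 hPa: Δp = 230 hPa = 23000 Pa, q̄ = 0.00347 kg/kg → 0.00347 × 23000 / 9.8 = 8.14 mm
Layer 620–330 hPa: Δp = 290 hPa = 29000 Pa, q̄ = 0.00194 kg/kg → 0.00194 × 29000 / 9.8 = 5.74 mm
Layer 330–200 hPa: Δp = 130 hPa = 13000 Pa, q̄ = 0.00117 kg/kg → 0.00117 × 13000 / 9.8 = 1.55 mm
PW = 14.70 + 8.14 + 5.74 + 1.55 = 30.13 ≈ 30.1 mm.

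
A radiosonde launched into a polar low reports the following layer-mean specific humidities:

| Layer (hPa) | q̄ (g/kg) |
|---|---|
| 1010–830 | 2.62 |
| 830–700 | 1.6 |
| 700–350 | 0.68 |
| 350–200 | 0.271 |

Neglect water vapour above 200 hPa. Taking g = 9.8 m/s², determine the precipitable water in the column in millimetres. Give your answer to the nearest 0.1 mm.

Precipitable water is the column-integrated vapour mass per unit area: PW = (1/g) Σ q̄ Δp, with q in kg/kg and Δp in Pa (1 kg/m² of water = 1 mm).
Layer 1010–830 hPa: Δp = 180 hPa = 18000 Pa, q̄ = 0.00262 kg/kg → 0.00262 × 18000 / 9.8 = 4.81 mm
Layer 830–700 hPa: Δp = 130 hPa = 13000 Pa, q̄ = 0.0016 kg/kg → 0.0016 × 13000 / 9.8 = 2.12 mm
Layer 700–350 hPa: Δp = 350 hPa = 35000 Pa, q̄ = 0.00068 kg/kg → 0.00068 × 35000 / 9.8 = 2.43 mm
Layer 350–200 hPa: Δp = 150 hPa = 15000 Pa, q̄ = 0.000271 kg/kg → 0.000271 × 15000 / 9.8 = 0.41 mm
PW = 4.81 + 2.12 + 2.43 + 0.41 = 9.77 ≈ 9.8 mm.

PW ≈ 9.8 mm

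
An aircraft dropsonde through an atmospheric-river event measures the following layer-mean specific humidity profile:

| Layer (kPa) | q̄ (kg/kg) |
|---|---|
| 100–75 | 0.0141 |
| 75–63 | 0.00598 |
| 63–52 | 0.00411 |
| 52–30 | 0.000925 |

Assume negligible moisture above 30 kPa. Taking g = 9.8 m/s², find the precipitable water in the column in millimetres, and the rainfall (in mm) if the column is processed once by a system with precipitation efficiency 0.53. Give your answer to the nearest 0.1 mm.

PW ≈ 50.0 mm; rainfall ≈ 26.5 mm

Precipitable water is the column-integrated vapour mass per unit area: PW = (1/g) Σ q̄ Δp, with q in kg/kg and Δp in Pa (1 kg/m² of water = 1 mm).
Layer 100–75 kPa: Δp = 250 hPa = 25000 Pa, q̄ = 0.0141 kg/kg → 0.0141 × 25000 / 9.8 = 35.97 mm
Layer 75–63 kPa: Δp = 120 hPa = 12000 Pa, q̄ = 0.00598 kg/kg → 0.00598 × 12000 / 9.8 = 7.32 mm
Layer 63–52 kPa: Δp = 110 hPa = 11000 Pa, q̄ = 0.00411 kg/kg → 0.00411 × 11000 / 9.8 = 4.61 mm
Layer 52–30 kPa: Δp = 220 hPa = 22000 Pa, q̄ = 0.000925 kg/kg → 0.000925 × 22000 / 9.8 = 2.08 mm
PW = 35.97 + 7.32 + 4.61 + 2.08 = 49.98 ≈ 50.0 mm.
Rainfall = ε × PW = 0.53 × 50.0 = 26.5 mm.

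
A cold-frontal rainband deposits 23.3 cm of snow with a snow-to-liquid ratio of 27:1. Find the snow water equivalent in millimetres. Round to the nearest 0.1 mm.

SWE = snow depth / ratio = 23.3 cm / 27 = 0.863 cm = 8.6 mm.

SWE ≈ 8.6 mm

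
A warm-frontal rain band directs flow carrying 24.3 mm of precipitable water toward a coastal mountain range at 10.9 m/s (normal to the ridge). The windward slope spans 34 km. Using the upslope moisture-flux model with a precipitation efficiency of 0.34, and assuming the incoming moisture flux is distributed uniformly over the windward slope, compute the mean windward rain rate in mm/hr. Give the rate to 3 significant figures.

R ≈ 9.54 mm/hr

Incoming column moisture flux per unit ridge length: F = V × PW = 10.9 × 24.3 = 264.87 mm·m/s.
Spread over the 34 km slope with efficiency ε = 0.34: R = ε·F/W = 0.34 × 264.87 / 34000 m = 2.649e-03 mm/s.
R = 2.649e-03 × 3600 = 9.54 mm/hr.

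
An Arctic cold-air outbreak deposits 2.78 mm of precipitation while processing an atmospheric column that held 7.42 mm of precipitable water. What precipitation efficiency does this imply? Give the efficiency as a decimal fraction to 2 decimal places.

ε = precipitation / PW = 2.78 / 7.42 = 0.37.

ε ≈ 0.37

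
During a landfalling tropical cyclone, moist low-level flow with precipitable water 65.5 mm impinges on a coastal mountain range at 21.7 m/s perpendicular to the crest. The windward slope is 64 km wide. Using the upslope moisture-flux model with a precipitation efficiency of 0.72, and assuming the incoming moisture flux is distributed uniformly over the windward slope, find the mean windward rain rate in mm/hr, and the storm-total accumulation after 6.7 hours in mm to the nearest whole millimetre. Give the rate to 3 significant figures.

R ≈ 57.6 mm/hr; total ≈ 386 mm

Incoming column moisture flux per unit ridge length: F = V × PW = 21.7 × 65.5 = 1421.35 mm·m/s.
Spread over the 64 km slope with efficiency ε = 0.72: R = ε·F/W = 0.72 × 1421.35 / 64000 m = 1.599e-02 mm/s.
R = 1.599e-02 × 3600 = 57.6 mm/hr.
Over 6.7 h: total = 57.6 × 6.7 = 385.92 ≈ 386 mm.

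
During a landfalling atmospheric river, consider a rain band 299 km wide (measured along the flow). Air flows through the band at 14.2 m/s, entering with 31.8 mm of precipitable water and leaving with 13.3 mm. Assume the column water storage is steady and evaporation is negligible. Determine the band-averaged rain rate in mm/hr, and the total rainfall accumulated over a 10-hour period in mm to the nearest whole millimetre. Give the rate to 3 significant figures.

Column moisture flux per unit crosswind length is F = V × PW.
Inflow: F_in = 14.2 × 31.8 = 451.56 mm·m/s
Outflow: F_out = 14.2 × 13.3 = 188.86 mm·m/s
Steady-state rate R = (F_in − F_out)/L = (451.56 − 188.86) / 299000 m = 8.786e-04 mm/s.
R = 8.786e-04 × 3600 = 3.16 mm/hr.
Over 10 h: total = 3.16 × 10 = 31.6 ≈ 32 mm.

R ≈ 3.16 mm/hr; total ≈ 32 mm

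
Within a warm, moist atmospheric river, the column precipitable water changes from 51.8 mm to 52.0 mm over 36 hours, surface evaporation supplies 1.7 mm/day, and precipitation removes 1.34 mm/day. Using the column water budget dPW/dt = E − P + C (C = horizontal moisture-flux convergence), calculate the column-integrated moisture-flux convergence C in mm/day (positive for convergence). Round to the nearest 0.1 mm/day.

C ≈ -0.2 mm/day

dPW/dt = (52.0 − 51.8) mm / (36/24 day) = +0.133 mm/day.
C = dPW/dt − E + P = (+0.133) − 1.7 + 1.34 = -0.2 mm/day.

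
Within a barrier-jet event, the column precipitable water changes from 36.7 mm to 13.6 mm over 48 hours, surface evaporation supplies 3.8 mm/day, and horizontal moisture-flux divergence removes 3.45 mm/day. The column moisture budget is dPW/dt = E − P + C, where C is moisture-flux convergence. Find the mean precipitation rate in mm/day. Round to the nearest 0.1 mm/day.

dPW/dt = (13.6 − 36.7) mm / (48/24 day) = -11.550 mm/day.
P = E + C − dPW/dt = 3.8 + (-3.45) − (-11.550) = 11.9 mm/day.

P ≈ 11.9 mm/day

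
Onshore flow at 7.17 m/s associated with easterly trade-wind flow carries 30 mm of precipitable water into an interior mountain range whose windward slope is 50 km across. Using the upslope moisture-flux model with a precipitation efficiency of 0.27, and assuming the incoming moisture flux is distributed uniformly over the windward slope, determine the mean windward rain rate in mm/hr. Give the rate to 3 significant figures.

R ≈ 4.18 mm/hr

Incoming column moisture flux per unit ridge length: F = V × PW = 7.17 × 30 = 215.1 mm·m/s.
Spread over the 50 km slope with efficiency ε = 0.27: R = ε·F/W = 0.27 × 215.1 / 50000 m = 1.162e-03 mm/s.
R = 1.162e-03 × 3600 = 4.18 mm/hr.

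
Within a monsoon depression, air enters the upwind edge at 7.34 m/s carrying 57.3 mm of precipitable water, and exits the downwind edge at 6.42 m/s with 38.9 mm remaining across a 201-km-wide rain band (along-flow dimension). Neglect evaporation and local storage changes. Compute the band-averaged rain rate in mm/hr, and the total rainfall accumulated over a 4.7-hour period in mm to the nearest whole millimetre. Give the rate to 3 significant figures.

R ≈ 3.06 mm/hr; total ≈ 14 mm

Column moisture flux per unit crosswind length is F = V × PW.
Inflow: F_in = 7.34 × 57.3 = 420.582 mm·m/s
Outflow: F_out = 6.42 × 38.9 = 249.738 mm·m/s
Steady-state rate R = (F_in − F_out)/L = (420.582 − 249.738) / 201000 m = 8.500e-04 mm/s.
R = 8.500e-04 × 3600 = 3.06 mm/hr.
Over 4.7 h: total = 3.06 × 4.7 = 14.382 ≈ 14 mm.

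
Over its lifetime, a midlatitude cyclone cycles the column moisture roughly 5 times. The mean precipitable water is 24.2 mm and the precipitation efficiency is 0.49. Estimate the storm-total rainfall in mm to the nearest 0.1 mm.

rainfall ≈ 59.3 mm

Each cycle deposits ε × PW = 0.49 × 24.2 = 11.858 mm.
Over 5 cycles: 5 × 11.858 = 59.3 mm.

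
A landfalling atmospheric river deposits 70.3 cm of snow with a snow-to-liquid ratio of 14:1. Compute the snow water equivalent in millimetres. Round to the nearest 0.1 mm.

SWE ≈ 50.2 mm

SWE = snow depth / ratio = 70.3 cm / 14 = 5.021 cm = 50.2 mm.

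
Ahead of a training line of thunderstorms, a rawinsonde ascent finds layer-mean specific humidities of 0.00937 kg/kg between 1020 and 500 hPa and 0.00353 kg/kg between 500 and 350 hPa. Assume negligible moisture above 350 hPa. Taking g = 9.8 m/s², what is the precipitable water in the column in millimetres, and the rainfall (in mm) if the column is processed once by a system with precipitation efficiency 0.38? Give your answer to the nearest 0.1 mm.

PW ≈ 55.1 mm; rainfall ≈ 20.9 mm

Precipitable water is the column-integrated vapour mass per unit area: PW = (1/g) Σ q̄ Δp, with q in kg/kg and Δp in Pa (1 kg/m² of water = 1 mm).
Layer 1020–500 hPa: Δp = 520 hPa = 52000 Pa, q̄ = 0.00937 kg/kg → 0.00937 × 52000 / 9.8 = 49.72 mm
Layer 500–350 hPa: Δp = 150 hPa = 15000 Pa, q̄ = 0.00353 kg/kg → 0.00353 × 15000 / 9.8 = 5.40 mm
PW = 49.72 + 5.40 = 55.12 ≈ 55.1 mm.
Rainfall = ε × PW = 0.38 × 55.1 = 20.9 mm.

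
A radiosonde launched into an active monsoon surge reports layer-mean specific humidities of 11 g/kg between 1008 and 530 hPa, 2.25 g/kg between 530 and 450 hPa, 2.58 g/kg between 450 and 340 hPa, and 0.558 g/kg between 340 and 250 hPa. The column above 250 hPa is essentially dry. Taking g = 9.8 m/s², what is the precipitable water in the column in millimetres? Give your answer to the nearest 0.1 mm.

PW ≈ 58.9 mm

Precipitable water is the column-integrated vapour mass per unit area: PW = (1/g) Σ q̄ Δp, with q in kg/kg and Δp in Pa (1 kg/m² of water = 1 mm).
Layer 1008–530 hPa: Δp = 478 hPa = 47800 Pa, q̄ = 0.011 kg/kg → 0.011 × 47800 / 9.8 = 53.65 mm
Layer 530–450 hPa: Δp = 80 hPa = 8000 Pa, q̄ = 0.00225 kg/kg → 0.00225 × 8000 / 9.8 = 1.84 mm
Layer 450–340 hPa: Δp = 110 hPa = 11000 Pa, q̄ = 0.00258 kg/kg → 0.00258 × 11000 / 9.8 = 2.90 mm
Layer 340–250 hPa: Δp = 90 hPa = 9000 Pa, q̄ = 0.000558 kg/kg → 0.000558 × 9000 / 9.8 = 0.51 mm
PW = 53.65 + 1.84 + 2.90 + 0.51 = 58.90 ≈ 58.9 mm.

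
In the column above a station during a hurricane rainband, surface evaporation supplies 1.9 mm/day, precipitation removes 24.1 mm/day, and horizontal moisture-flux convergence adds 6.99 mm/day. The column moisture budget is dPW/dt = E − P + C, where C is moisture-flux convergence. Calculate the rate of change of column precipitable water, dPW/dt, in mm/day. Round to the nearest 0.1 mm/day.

dPW/dt = E − P + C = 1.9 − 24.1 + (6.99) = -15.2 mm/day.

dPW/dt ≈ -15.2 mm/day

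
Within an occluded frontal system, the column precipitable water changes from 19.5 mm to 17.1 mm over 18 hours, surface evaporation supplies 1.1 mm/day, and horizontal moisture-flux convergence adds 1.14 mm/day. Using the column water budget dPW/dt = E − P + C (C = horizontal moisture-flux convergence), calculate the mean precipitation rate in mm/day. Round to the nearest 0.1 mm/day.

P ≈ 5.4 mm/day

dPW/dt = (17.1 − 19.5) mm / (18/24 day) = -3.200 mm/day.
P = E + C − dPW/dt = 1.1 + (1.14) − (-3.200) = 5.4 mm/day.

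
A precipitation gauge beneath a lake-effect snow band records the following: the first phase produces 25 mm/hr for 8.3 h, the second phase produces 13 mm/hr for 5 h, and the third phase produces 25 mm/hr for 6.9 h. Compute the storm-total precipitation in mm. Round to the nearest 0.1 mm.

Total = Σ Rᵢ Δtᵢ = 25 × 8.3 + 13 × 5 + 25 × 6.9
      = 207.5 + 65 + 172.5 = 445.0 mm.

total ≈ 445.0 mm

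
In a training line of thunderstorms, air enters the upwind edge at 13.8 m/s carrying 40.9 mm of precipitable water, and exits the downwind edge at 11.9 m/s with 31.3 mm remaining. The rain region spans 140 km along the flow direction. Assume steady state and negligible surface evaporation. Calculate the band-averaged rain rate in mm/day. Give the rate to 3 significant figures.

Column moisture flux per unit crosswind length is F = V × PW.
Inflow: F_in = 13.8 × 40.9 = 564.42 mm·m/s
Outflow: F_out = 11.9 × 31.3 = 372.47 mm·m/s
Steady-state rate R = (F_in − F_out)/L = (564.42 − 372.47) / 140000 m = 1.371e-03 mm/s.
R = 1.371e-03 × 3600 × 24 = 118 mm/day.

R ≈ 118 mm/day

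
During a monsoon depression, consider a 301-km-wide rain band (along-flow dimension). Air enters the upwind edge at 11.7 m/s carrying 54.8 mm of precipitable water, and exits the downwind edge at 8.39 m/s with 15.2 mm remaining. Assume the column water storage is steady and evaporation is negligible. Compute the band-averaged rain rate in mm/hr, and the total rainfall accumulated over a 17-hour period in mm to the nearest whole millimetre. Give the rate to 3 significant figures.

R ≈ 6.14 mm/hr; total ≈ 104 mm

Column moisture flux per unit crosswind length is F = V × PW.
Inflow: F_in = 11.7 × 54.8 = 641.16 mm·m/s
Outflow: F_out = 8.39 × 15.2 = 127.528 mm·m/s
Steady-state rate R = (F_in − F_out)/L = (641.16 − 127.528) / 301000 m = 1.706e-03 mm/s.
R = 1.706e-03 × 3600 = 6.14 mm/hr.
Over 17 h: total = 6.14 × 17 = 104.38 ≈ 104 mm.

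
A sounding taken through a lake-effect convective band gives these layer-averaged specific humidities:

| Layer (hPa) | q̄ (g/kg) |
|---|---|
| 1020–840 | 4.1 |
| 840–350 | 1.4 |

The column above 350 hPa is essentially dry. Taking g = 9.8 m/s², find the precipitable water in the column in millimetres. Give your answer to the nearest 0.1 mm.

PW ≈ 14.5 mm

Precipitable water is the column-integrated vapour mass per unit area: PW = (1/g) Σ q̄ Δp, with q in kg/kg and Δp in Pa (1 kg/m² of water = 1 mm).
Layer 1020–840 hPa: Δp = 180 hPa = 18000 Pa, q̄ = 0.0041 kg/kg → 0.0041 × 18000 / 9.8 = 7.53 mm
Layer 840–350 hPa: Δp = 490 hPa = 49000 Pa, q̄ = 0.0014 kg/kg → 0.0014 × 49000 / 9.8 = 7.00 mm
PW = 7.53 + 7.00 = 14.53 ≈ 14.5 mm.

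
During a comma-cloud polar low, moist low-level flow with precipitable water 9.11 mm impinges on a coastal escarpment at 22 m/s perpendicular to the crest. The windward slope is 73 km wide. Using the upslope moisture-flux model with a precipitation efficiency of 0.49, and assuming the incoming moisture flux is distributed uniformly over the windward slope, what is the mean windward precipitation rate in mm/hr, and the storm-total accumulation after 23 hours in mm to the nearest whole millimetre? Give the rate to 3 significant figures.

Incoming column moisture flux per unit ridge length: F = V × PW = 22 × 9.11 = 200.42 mm·m/s.
Spread over the 73 km slope with efficiency ε = 0.49: R = ε·F/W = 0.49 × 200.42 / 73000 m = 1.345e-03 mm/s.
R = 1.345e-03 × 3600 = 4.84 mm/hr.
Over 23 h: total = 4.84 × 23 = 111.32 ≈ 111 mm.

R ≈ 4.84 mm/hr; total ≈ 111 mm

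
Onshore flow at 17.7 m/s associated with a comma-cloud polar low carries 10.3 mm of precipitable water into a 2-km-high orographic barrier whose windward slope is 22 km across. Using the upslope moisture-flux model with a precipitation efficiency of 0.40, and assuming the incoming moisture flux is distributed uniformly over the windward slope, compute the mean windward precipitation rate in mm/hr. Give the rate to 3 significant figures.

Incoming column moisture flux per unit ridge length: F = V × PW = 17.7 × 10.3 = 182.31 mm·m/s.
Spread over the 22 km slope with efficiency ε = 0.40: R = ε·F/W = 0.40 × 182.31 / 22000 m = 3.315e-03 mm/s.
R = 3.315e-03 × 3600 = 11.9 mm/hr.

R ≈ 11.9 mm/hr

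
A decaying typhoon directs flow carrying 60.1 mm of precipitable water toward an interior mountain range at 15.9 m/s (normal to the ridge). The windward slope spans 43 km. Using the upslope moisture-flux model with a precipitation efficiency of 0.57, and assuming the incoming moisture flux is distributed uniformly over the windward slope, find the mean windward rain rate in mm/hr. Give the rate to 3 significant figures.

Incoming column moisture flux per unit ridge length: F = V × PW = 15.9 × 60.1 = 955.59 mm·m/s.
Spread over the 43 km slope with efficiency ε = 0.57: R = ε·F/W = 0.57 × 955.59 / 43000 m = 1.267e-02 mm/s.
R = 1.267e-02 × 3600 = 45.6 mm/hr.

R ≈ 45.6 mm/hr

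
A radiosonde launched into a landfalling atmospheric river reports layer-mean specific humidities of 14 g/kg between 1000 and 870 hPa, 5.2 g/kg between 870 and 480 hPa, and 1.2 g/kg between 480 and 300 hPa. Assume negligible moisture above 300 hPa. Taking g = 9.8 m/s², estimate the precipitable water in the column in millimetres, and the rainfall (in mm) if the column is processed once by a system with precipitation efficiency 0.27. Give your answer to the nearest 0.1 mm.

Precipitable water is the column-integrated vapour mass per unit area: PW = (1/g) Σ q̄ Δp, with q in kg/kg and Δp in Pa (1 kg/m² of water = 1 mm).
Layer 1000–870 hPa: Δp = 130 hPa = 13000 Pa, q̄ = 0.014 kg/kg → 0.014 × 13000 / 9.8 = 18.57 mm
Layer 870–480 hPa: Δp = 390 hPa = 39000 Pa, q̄ = 0.0052 kg/kg → 0.0052 × 39000 / 9.8 = 20.69 mm
Layer 480–300 hPa: Δp = 180 hPa = 18000 Pa, q̄ = 0.0012 kg/kg → 0.0012 × 18000 / 9.8 = 2.20 mm
PW = 18.57 + 20.69 + 2.20 = 41.46 ≈ 41.5 mm.
Rainfall = ε × PW = 0.27 × 41.5 = 11.2 mm.

PW ≈ 41.5 mm; rainfall ≈ 11.2 mm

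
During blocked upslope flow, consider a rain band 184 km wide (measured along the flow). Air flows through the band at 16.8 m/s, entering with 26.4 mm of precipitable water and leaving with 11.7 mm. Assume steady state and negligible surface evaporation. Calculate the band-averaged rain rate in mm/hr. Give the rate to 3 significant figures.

R ≈ 4.83 mm/hr

Column moisture flux per unit crosswind length is F = V × PW.
Inflow: F_in = 16.8 × 26.4 = 443.52 mm·m/s
Outflow: F_out = 16.8 × 11.7 = 196.56 mm·m/s
Steady-state rate R = (F_in − F_out)/L = (443.52 − 196.56) / 184000 m = 1.342e-03 mm/s.
R = 1.342e-03 × 3600 = 4.83 mm/hr.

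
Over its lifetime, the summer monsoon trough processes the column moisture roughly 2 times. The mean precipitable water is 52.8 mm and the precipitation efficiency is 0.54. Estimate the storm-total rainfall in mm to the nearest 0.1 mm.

rainfall ≈ 57.0 mm

Each cycle deposits ε × PW = 0.54 × 52.8 = 28.512 mm.
Over 2 cycles: 2 × 28.512 = 57.0 mm.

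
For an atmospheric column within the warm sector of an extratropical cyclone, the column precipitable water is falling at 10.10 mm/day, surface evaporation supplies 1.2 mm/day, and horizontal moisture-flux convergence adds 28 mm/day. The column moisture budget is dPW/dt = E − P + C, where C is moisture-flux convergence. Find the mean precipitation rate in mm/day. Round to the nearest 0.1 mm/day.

P ≈ 39.3 mm/day

dPW/dt = -10.10 mm/day.
P = E + C − dPW/dt = 1.2 + (28) − (-10.10) = 39.3 mm/day.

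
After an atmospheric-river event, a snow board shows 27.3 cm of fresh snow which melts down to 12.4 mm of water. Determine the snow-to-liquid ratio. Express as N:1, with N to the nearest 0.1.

Ratio = snow depth / SWE = 273 mm / 12.4 mm = 22.0, i.e. 22.0:1.

ratio ≈ 22.0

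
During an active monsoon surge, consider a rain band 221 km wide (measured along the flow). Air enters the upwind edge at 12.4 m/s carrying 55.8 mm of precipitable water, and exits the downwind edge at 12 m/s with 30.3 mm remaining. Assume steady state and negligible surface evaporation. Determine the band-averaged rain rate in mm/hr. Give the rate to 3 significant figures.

Column moisture flux per unit crosswind length is F = V × PW.
Inflow: F_in = 12.4 × 55.8 = 691.92 mm·m/s
Outflow: F_out = 12 × 30.3 = 363.6 mm·m/s
Steady-state rate R = (F_in − F_out)/L = (691.92 − 363.6) / 221000 m = 1.486e-03 mm/s.
R = 1.486e-03 × 3600 = 5.35 mm/hr.

R ≈ 5.35 mm/hr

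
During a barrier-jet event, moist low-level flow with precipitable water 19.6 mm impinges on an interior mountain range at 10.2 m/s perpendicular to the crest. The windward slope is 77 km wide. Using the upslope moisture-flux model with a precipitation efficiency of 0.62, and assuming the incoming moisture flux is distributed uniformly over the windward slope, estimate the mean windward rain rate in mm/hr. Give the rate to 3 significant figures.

R ≈ 5.80 mm/hr

Incoming column moisture flux per unit ridge length: F = V × PW = 10.2 × 19.6 = 199.92 mm·m/s.
Spread over the 77 km slope with efficiency ε = 0.62: R = ε·F/W = 0.62 × 199.92 / 77000 m = 1.610e-03 mm/s.
R = 1.610e-03 × 3600 = 5.80 mm/hr.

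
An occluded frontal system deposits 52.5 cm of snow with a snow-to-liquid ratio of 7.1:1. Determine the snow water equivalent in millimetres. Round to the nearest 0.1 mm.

SWE = snow depth / ratio = 52.5 cm / 7.1 = 7.394 cm = 73.9 mm.

SWE ≈ 73.9 mm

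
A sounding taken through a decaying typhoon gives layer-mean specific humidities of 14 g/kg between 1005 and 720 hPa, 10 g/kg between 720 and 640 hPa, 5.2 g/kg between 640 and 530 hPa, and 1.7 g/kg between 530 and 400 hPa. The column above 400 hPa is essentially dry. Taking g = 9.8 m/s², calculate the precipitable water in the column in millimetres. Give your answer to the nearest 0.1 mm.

Precipitable water is the column-integrated vapour mass per unit area: PW = (1/g) Σ q̄ Δp, with q in kg/kg and Δp in Pa (1 kg/m² of water = 1 mm).
Layer 1005–720 hPa: Δp = 285 hPa = 28500 Pa, q̄ = 0.014 kg/kg → 0.014 × 28500 / 9.8 = 40.71 mm
Layer 720–640 hPa: Δp = 80 hPa = 8000 Pa, q̄ = 0.01 kg/kg → 0.01 × 8000 / 9.8 = 8.16 mm
Layer 640–530 hPa: Δp = 110 hPa = 11000 Pa, q̄ = 0.0052 kg/kg → 0.0052 × 11000 / 9.8 = 5.84 mm
Layer 530–400 hPa: Δp = 130 hPa = 13000 Pa, q̄ = 0.0017 kg/kg → 0.0017 × 13000 / 9.8 = 2.26 mm
PW = 40.71 + 8.16 + 5.84 + 2.26 = 56.97 ≈ 57.0 mm.

PW ≈ 57.0 mm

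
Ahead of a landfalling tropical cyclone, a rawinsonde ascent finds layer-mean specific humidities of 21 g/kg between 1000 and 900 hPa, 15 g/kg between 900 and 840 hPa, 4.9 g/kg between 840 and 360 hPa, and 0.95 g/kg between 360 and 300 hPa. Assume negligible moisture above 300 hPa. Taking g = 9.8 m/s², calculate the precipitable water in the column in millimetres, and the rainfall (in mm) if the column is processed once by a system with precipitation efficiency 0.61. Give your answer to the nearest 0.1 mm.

PW ≈ 55.2 mm; rainfall ≈ 33.7 mm

Precipitable water is the column-integrated vapour mass per unit area: PW = (1/g) Σ q̄ Δp, with q in kg/kg and Δp in Pa (1 kg/m² of water = 1 mm).
Layer 1000–900 hPa: Δp = 100 hPa = 10000 Pa, q̄ = 0.021 kg/kg → 0.021 × 10000 / 9.8 = 21.43 mm
Layer 900–840 hPa: Δp = 60 hPa = 6000 Pa, q̄ = 0.015 kg/kg → 0.015 × 6000 / 9.8 = 9.18 mm
Layer 840–360 hPa: Δp = 480 hPa = 48000 Pa, q̄ = 0.0049 kg/kg → 0.0049 × 48000 / 9.8 = 24.00 mm
Layer 360–300 hPa: Δp = 60 hPa = 6000 Pa, q̄ = 0.00095 kg/kg → 0.00095 × 6000 / 9.8 = 0.58 mm
PW = 21.43 + 9.18 + 24.00 + 0.58 = 55.19 ≈ 55.2 mm.
Rainfall = ε × PW = 0.61 × 55.2 = 33.7 mm.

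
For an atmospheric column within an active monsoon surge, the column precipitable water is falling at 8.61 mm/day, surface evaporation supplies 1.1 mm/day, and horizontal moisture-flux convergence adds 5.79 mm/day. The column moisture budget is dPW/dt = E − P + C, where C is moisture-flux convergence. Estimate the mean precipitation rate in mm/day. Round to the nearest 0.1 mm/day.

dPW/dt = -8.61 mm/day.
P = E + C − dPW/dt = 1.1 + (5.79) − (-8.61) = 15.5 mm/day.

P ≈ 15.5 mm/day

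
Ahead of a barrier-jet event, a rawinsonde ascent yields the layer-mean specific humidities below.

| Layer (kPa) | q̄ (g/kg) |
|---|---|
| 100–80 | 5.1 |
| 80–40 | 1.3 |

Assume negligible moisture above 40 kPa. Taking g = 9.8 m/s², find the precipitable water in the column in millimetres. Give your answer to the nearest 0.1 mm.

Precipitable water is the column-integrated vapour mass per unit area: PW = (1/g) Σ q̄ Δp, with q in kg/kg and Δp in Pa (1 kg/m² of water = 1 mm).
Layer 100–80 kPa: Δp = 200 hPa = 20000 Pa, q̄ = 0.0051 kg/kg → 0.0051 × 20000 / 9.8 = 10.41 mm
Layer 80–40 kPa: Δp = 400 hPa = 40000 Pa, q̄ = 0.0013 kg/kg → 0.0013 × 40000 / 9.8 = 5.31 mm
PW = 10.41 + 5.31 = 15.72 ≈ 15.7 mm.

PW ≈ 15.7 mm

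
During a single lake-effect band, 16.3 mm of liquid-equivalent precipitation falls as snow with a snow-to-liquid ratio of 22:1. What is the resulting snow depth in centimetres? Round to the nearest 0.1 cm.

Snow depth = liquid × ratio = 16.3 mm × 22 = 358.6 mm = 35.9 cm.

snow depth ≈ 35.9 cm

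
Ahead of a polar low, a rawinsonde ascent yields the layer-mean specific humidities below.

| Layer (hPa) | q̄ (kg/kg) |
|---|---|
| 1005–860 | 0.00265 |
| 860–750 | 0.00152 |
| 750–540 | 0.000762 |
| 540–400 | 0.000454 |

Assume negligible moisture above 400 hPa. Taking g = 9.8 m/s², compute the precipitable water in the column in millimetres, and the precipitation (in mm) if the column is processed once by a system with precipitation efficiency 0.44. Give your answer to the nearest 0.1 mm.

Precipitable water is the column-integrated vapour mass per unit area: PW = (1/g) Σ q̄ Δp, with q in kg/kg and Δp in Pa (1 kg/m² of water = 1 mm).
Layer 1005–860 hPa: Δp = 145 hPa = 14500 Pa, q̄ = 0.00265 kg/kg → 0.00265 × 14500 / 9.8 = 3.92 mm
Layer 860–750 hPa: Δp = 110 hPa = 11000 Pa, q̄ = 0.00152 kg/kg → 0.00152 × 11000 / 9.8 = 1.71 mm
Layer 750–540 hPa: Δp = 210 hPa = 21000 Pa, q̄ = 0.000762 kg/kg → 0.000762 × 21000 / 9.8 = 1.63 mm
Layer 540–400 hPa: Δp = 140 hPa = 14000 Pa, q̄ = 0.000454 kg/kg → 0.000454 × 14000 / 9.8 = 0.65 mm
PW = 3.92 + 1.71 + 1.63 + 0.65 = 7.91 ≈ 7.9 mm.
Precipitation = ε × PW = 0.44 × 7.9 = 3.5 mm.

PW ≈ 7.9 mm; precipitation ≈ 3.5 mm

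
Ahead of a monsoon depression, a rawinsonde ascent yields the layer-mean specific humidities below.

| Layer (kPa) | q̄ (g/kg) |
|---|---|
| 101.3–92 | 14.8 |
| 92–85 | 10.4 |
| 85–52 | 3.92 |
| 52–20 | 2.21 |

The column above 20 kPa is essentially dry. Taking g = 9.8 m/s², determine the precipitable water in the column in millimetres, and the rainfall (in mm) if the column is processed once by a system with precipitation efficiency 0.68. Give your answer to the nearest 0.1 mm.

Precipitable water is the column-integrated vapour mass per unit area: PW = (1/g) Σ q̄ Δp, with q in kg/kg and Δp in Pa (1 kg/m² of water = 1 mm).
Layer 101.3–92 kPa: Δp = 93 hPa = 9300 Pa, q̄ = 0.0148 kg/kg → 0.0148 × 9300 / 9.8 = 14.04 mm
Layer 92–85 kPa: Δp = 70 hPa = 7000 Pa, q̄ = 0.0104 kg/kg → 0.0104 × 7000 / 9.8 = 7.43 mm
Layer 85–52 kPa: Δp = 330 hPa = 33000 Pa, q̄ = 0.00392 kg/kg → 0.00392 × 33000 / 9.8 = 13.20 mm
Layer 52–20 kPa: Δp = 320 hPa = 32000 Pa, q̄ = 0.00221 kg/kg → 0.00221 × 32000 / 9.8 = 7.22 mm
PW = 14.04 + 7.43 + 13.20 + 7.22 = 41.89 ≈ 41.9 mm.
Rainfall = ε × PW = 0.68 × 41.9 = 28.5 mm.

PW ≈ 41.9 mm; rainfall ≈ 28.5 mm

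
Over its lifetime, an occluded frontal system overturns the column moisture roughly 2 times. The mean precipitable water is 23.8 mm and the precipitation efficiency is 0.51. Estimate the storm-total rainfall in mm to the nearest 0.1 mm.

rainfall ≈ 24.3 mm

Each cycle deposits ε × PW = 0.51 × 23.8 = 12.138 mm.
Over 2 cycles: 2 × 12.138 = 24.3 mm.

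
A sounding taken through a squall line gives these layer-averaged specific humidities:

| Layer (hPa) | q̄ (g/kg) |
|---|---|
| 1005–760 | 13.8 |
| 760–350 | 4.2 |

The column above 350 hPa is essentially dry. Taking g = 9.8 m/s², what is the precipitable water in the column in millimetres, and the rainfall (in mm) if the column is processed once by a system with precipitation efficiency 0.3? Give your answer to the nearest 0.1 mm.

Precipitable water is the column-integrated vapour mass per unit area: PW = (1/g) Σ q̄ Δp, with q in kg/kg and Δp in Pa (1 kg/m² of water = 1 mm).
Layer 1005–760 hPa: Δp = 245 hPa = 24500 Pa, q̄ = 0.0138 kg/kg → 0.0138 × 24500 / 9.8 = 34.50 mm
Layer 760–350 hPa: Δp = 410 hPa = 41000 Pa, q̄ = 0.0042 kg/kg → 0.0042 × 41000 / 9.8 = 17.57 mm
PW = 34.50 + 17.57 = 52.07 ≈ 52.1 mm.
Rainfall = ε × PW = 0.3 × 52.1 = 15.6 mm.

PW ≈ 52.1 mm; rainfall ≈ 15.6 mm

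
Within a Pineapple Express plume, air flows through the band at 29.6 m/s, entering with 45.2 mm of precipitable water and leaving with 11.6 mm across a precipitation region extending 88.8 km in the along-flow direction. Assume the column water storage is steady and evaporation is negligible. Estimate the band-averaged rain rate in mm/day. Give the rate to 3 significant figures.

Column moisture flux per unit crosswind length is F = V × PW.
Inflow: F_in = 29.6 × 45.2 = 1337.92 mm·m/s
Outflow: F_out = 29.6 × 11.6 = 343.36 mm·m/s
Steady-state rate R = (F_in − F_out)/L = (1337.92 − 343.36) / 88800 m = 1.120e-02 mm/s.
R = 1.120e-02 × 3600 × 24 = 968 mm/day.

R ≈ 968 mm/day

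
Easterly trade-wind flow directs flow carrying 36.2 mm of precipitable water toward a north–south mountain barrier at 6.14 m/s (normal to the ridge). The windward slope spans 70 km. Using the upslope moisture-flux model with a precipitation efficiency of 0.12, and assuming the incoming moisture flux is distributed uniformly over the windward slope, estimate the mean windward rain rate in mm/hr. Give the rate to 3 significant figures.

Incoming column moisture flux per unit ridge length: F = V × PW = 6.14 × 36.2 = 222.268 mm·m/s.
Spread over the 70 km slope with efficiency ε = 0.12: R = ε·F/W = 0.12 × 222.268 / 70000 m = 3.810e-04 mm/s.
R = 3.810e-04 × 3600 = 1.37 mm/hr.

R ≈ 1.37 mm/hr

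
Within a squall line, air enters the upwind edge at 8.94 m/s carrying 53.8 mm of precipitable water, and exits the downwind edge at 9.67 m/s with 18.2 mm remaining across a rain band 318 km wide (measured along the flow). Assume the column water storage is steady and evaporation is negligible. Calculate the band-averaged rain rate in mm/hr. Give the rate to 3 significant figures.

R ≈ 3.45 mm/hr

Column moisture flux per unit crosswind length is F = V × PW.
Inflow: F_in = 8.94 × 53.8 = 480.972 mm·m/s
Outflow: F_out = 9.67 × 18.2 = 175.994 mm·m/s
Steady-state rate R = (F_in − F_out)/L = (480.972 − 175.994) / 318000 m = 9.591e-04 mm/s.
R = 9.591e-04 × 3600 = 3.45 mm/hr.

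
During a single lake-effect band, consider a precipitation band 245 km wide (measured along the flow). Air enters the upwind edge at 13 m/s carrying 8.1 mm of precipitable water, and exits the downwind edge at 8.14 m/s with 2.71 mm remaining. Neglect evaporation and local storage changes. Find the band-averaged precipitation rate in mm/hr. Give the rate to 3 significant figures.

Column moisture flux per unit crosswind length is F = V × PW.
Inflow: F_in = 13 × 8.1 = 105.3 mm·m/s
Outflow: F_out = 8.14 × 2.71 = 22.0594 mm·m/s
Steady-state rate R = (F_in − F_out)/L = (105.3 − 22.0594) / 245000 m = 3.398e-04 mm/s.
R = 3.398e-04 × 3600 = 1.22 mm/hr.

R ≈ 1.22 mm/hr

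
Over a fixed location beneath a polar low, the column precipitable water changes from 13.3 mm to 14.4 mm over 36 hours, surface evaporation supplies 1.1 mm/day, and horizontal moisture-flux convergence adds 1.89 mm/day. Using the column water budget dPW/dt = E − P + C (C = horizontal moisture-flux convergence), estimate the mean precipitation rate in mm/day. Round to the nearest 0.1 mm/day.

dPW/dt = (14.4 − 13.3) mm / (36/24 day) = +0.733 mm/day.
P = E + C − dPW/dt = 1.1 + (1.89) − (+0.733) = 2.3 mm/day.

P ≈ 2.3 mm/day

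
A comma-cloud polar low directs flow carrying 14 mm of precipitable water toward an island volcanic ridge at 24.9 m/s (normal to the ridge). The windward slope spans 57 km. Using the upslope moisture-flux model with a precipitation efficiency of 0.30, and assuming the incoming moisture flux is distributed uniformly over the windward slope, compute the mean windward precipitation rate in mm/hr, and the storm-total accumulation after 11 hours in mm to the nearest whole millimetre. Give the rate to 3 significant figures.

Incoming column moisture flux per unit ridge length: F = V × PW = 24.9 × 14 = 348.6 mm·m/s.
Spread over the 57 km slope with efficiency ε = 0.30: R = ε·F/W = 0.30 × 348.6 / 57000 m = 1.835e-03 mm/s.
R = 1.835e-03 × 3600 = 6.61 mm/hr.
Over 11 h: total = 6.61 × 11 = 72.71 ≈ 73 mm.

R ≈ 6.61 mm/hr; total ≈ 73 mm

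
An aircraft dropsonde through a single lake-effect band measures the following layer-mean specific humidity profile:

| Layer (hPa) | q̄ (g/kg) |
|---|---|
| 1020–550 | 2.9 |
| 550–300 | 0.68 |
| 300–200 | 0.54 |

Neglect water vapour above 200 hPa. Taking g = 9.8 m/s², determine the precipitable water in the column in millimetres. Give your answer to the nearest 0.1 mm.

Precipitable water is the column-integrated vapour mass per unit area: PW = (1/g) Σ q̄ Δp, with q in kg/kg and Δp in Pa (1 kg/m² of water = 1 mm).
Layer 1020–550 hPa: Δp = 470 hPa = 47000 Pa, q̄ = 0.0029 kg/kg → 0.0029 × 47000 / 9.8 = 13.91 mm
Layer 550–300 hPa: Δp = 250 hPa = 25000 Pa, q̄ = 0.00068 kg/kg → 0.00068 × 25000 / 9.8 = 1.73 mm
Layer 300–200 hPa: Δp = 100 hPa = 10000 Pa, q̄ = 0.00054 kg/kg → 0.00054 × 10000 / 9.8 = 0.55 mm
PW = 13.91 + 1.73 + 0.55 = 16.19 ≈ 16.2 mm.

PW ≈ 16.2 mm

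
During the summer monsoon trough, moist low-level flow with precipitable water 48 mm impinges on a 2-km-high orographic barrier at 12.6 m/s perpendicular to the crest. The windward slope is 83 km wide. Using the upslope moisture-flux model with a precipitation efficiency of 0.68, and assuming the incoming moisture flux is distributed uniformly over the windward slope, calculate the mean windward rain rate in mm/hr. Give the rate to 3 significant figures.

R ≈ 17.8 mm/hr

Incoming column moisture flux per unit ridge length: F = V × PW = 12.6 × 48 = 604.8 mm·m/s.
Spread over the 83 km slope with efficiency ε = 0.68: R = ε·F/W = 0.68 × 604.8 / 83000 m = 4.955e-03 mm/s.
R = 4.955e-03 × 3600 = 17.8 mm/hr.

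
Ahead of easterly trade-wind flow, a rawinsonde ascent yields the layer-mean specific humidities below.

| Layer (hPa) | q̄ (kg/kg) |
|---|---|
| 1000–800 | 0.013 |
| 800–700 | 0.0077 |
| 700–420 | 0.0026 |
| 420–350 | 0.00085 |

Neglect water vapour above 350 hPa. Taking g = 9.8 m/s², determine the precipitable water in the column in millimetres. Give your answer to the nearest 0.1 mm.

PW ≈ 42.4 mm

Precipitable water is the column-integrated vapour mass per unit area: PW = (1/g) Σ q̄ Δp, with q in kg/kg and Δp in Pa (1 kg/m² of water = 1 mm).
Layer 1000–800 hPa: Δp = 200 hPa = 20000 Pa, q̄ = 0.013 kg/kg → 0.013 × 20000 / 9.8 = 26.53 mm
Layer 800–700 hPa: Δp = 100 hPa = 10000 Pa, q̄ = 0.0077 kg/kg → 0.0077 × 10000 / 9.8 = 7.86 mm
Layer 700–420 hPa: Δp = 280 hPa = 28000 Pa, q̄ = 0.0026 kg/kg → 0.0026 × 28000 / 9.8 = 7.43 mm
Layer 420–350 hPa: Δp = 70 hPa = 7000 Pa, q̄ = 0.00085 kg/kg → 0.00085 × 7000 / 9.8 = 0.61 mm
PW = 26.53 + 7.86 + 7.43 + 0.61 = 42.43 ≈ 42.4 mm.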